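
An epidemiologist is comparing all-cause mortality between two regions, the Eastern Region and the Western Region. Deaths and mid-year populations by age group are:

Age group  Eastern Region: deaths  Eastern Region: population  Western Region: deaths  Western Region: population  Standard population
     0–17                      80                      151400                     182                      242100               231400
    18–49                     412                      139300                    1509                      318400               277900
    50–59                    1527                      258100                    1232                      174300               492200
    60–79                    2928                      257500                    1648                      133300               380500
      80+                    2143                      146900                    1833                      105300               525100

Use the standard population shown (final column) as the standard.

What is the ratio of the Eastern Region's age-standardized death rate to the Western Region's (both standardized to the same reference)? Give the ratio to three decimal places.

0.842

Age-specific rates per 100000 for the Eastern Region: 52.84, 295.76, 591.63, 1137.09, 1458.82.
For the Western Region: 75.18, 473.93, 706.83, 1236.31, 1740.74.
Standard total = 1907100; weights = 0.1213, 0.1457, 0.2581, 0.1995, 0.2753.
The Eastern Region: 0.1213×52.84 + 0.1457×295.76 + 0.2581×591.63 + 0.1995×1137.09 + 0.2753×1458.82 = 830.7413 per 100000.
The Western Region: 0.1213×75.18 + 0.1457×473.93 + 0.2581×706.83 + 0.1995×1236.31 + 0.2753×1740.74 = 986.5662 per 100000.
Ratio = 830.7413 ÷ 986.5662 = 0.84205.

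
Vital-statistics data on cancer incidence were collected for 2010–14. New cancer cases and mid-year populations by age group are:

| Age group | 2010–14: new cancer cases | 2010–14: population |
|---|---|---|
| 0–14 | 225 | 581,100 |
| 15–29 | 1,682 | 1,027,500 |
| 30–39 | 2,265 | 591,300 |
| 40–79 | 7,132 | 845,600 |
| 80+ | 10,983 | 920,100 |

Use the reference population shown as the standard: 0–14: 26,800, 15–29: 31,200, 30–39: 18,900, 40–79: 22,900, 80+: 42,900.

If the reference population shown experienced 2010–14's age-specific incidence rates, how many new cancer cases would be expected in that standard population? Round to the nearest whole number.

Age-specific rates per 100,000 for 2010–14: 38.72, 163.70, 383.05, 843.42, 1193.67.
Expected new cancer cases = Σ (standard pop × age-specific rate ÷ 100,000)
= 26,800×38.72/100,000 + 31,200×163.70/100,000 + 18,900×383.05/100,000 + 22,900×843.42/100,000 + 42,900×1193.67/100,000
= 10.38 + 51.07 + 72.40 + 193.14 + 512.09 = 839.08.

839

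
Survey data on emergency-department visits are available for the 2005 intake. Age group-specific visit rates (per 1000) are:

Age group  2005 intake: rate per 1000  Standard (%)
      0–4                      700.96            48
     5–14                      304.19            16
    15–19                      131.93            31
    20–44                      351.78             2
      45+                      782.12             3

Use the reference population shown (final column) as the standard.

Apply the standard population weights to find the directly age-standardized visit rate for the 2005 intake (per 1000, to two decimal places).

456.53

Standard weights: 0.48, 0.16, 0.31, 0.02, 0.03.
Standardized rate: 0.4800×700.96 + 0.1600×304.19 + 0.3100×131.93 + 0.0200×351.78 + 0.0300×782.12 = 456.5287 per 1000.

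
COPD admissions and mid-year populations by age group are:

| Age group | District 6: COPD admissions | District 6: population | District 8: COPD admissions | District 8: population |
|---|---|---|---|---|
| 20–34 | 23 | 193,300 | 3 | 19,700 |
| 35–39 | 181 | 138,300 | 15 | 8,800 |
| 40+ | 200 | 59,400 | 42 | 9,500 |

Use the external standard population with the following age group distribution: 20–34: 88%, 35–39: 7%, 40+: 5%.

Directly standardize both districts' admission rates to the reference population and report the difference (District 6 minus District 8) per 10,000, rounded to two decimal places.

Age-specific rates per 10,000 for District 6: 1.19, 13.09, 33.67.
For District 8: 1.52, 17.05, 44.21.
Standard weights: 0.88, 0.07, 0.05.
District 6: 0.8800×1.19 + 0.0700×13.09 + 0.0500×33.67 = 3.6467 per 10,000.
District 8: 0.8800×1.52 + 0.0700×17.05 + 0.0500×44.21 = 4.7438 per 10,000.
Difference = 3.6467 − 4.7438 = -1.0971.

-1.10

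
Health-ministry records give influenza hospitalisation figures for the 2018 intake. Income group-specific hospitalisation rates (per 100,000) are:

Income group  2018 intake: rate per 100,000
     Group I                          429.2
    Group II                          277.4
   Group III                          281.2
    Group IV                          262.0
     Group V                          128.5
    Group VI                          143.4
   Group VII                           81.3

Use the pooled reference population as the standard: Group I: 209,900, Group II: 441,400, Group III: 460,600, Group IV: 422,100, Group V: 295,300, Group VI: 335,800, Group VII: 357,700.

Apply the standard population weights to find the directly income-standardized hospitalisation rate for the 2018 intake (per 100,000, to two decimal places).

225.08

Standard total = 2,522,800; weights = 0.0832, 0.1750, 0.1826, 0.1673, 0.1171, 0.1331, 0.1418.
Standardized rate: 0.0832×429.2 + 0.1750×277.4 + 0.1826×281.2 + 0.1673×262.0 + 0.1171×128.5 + 0.1331×143.4 + 0.1418×81.3 = 225.0774 per 100,000.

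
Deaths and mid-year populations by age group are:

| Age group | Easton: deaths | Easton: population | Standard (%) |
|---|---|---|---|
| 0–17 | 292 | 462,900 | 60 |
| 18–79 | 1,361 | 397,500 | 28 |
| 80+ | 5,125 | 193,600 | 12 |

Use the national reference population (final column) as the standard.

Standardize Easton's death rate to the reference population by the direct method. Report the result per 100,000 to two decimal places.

Age-specific rates per 100,000 for Easton: 63.08, 342.39, 2647.21.
Standard weights: 0.60, 0.28, 0.12.
Standardized rate: 0.6000×63.08 + 0.2800×342.39 + 0.1200×2647.21 = 451.3828 per 100,000.

451.38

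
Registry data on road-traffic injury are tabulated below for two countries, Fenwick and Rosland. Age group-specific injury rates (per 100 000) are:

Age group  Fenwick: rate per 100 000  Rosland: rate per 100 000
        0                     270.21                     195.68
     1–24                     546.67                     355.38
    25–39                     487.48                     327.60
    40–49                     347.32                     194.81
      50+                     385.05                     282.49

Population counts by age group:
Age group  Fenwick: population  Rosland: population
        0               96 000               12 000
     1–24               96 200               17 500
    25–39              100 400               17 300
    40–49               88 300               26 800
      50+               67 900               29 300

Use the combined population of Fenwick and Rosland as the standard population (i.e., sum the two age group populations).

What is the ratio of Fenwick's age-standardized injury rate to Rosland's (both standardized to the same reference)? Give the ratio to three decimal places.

1.508

Combined standard total = 551 700; weights = 0.1958, 0.2061, 0.2133, 0.2086, 0.1762.
Fenwick: 0.1958×270.21 + 0.2061×546.67 + 0.2133×487.48 + 0.2086×347.32 + 0.1762×385.05 = 409.8583 per 100 000.
Rosland: 0.1958×195.68 + 0.2061×355.38 + 0.2133×327.60 + 0.2086×194.81 + 0.1762×282.49 = 271.8494 per 100 000.
Ratio = 409.8583 ÷ 271.8494 = 1.50767.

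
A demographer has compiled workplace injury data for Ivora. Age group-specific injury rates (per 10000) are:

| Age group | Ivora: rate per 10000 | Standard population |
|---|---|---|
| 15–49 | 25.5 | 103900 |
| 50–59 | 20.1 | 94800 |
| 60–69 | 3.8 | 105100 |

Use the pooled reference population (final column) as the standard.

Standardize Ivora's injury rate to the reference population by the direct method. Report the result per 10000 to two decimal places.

Standard total = 303800; weights = 0.3420, 0.3120, 0.3460.
Standardized rate: 0.3420×25.5 + 0.3120×20.1 + 0.3460×3.8 = 16.3078 per 10000.

16.31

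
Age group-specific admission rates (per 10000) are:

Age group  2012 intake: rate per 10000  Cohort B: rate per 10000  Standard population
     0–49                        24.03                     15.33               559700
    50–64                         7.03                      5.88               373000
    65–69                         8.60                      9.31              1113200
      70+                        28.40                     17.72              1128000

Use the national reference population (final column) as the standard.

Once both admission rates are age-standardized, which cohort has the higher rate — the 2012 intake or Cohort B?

2012 intake

Standard total = 3173900; weights = 0.1763, 0.1175, 0.3507, 0.3554.
The 2012 intake: 0.1763×24.03 + 0.1175×7.03 + 0.3507×8.60 + 0.3554×28.40 = 18.1734 per 10000.
Cohort B: 0.1763×15.33 + 0.1175×5.88 + 0.3507×9.31 + 0.3554×17.72 = 12.9574 per 10000.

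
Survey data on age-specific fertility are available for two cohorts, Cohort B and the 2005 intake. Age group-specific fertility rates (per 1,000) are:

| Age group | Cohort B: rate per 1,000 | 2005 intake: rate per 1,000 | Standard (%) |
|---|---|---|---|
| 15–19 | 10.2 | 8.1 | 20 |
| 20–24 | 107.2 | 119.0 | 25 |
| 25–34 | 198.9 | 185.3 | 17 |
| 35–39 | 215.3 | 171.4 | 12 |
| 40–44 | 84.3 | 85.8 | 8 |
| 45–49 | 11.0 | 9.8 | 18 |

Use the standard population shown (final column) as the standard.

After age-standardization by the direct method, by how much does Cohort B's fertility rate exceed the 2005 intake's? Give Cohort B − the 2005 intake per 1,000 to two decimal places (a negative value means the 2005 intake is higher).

Standard weights: 0.20, 0.25, 0.17, 0.12, 0.08, 0.18.
Cohort B: 0.2000×10.2 + 0.2500×107.2 + 0.1700×198.9 + 0.1200×215.3 + 0.0800×84.3 + 0.1800×11.0 = 97.2130 per 1,000.
The 2005 intake: 0.2000×8.1 + 0.2500×119.0 + 0.1700×185.3 + 0.1200×171.4 + 0.0800×85.8 + 0.1800×9.8 = 92.0670 per 1,000.
Difference = 97.2130 − 92.0670 = 5.1460.

5.15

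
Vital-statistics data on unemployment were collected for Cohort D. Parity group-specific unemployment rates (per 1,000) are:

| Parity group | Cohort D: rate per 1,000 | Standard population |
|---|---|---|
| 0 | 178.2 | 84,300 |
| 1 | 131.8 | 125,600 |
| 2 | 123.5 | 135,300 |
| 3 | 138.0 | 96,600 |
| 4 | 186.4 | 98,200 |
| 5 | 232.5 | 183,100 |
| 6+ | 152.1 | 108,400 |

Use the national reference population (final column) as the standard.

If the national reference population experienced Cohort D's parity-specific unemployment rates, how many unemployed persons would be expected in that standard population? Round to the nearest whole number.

Expected unemployed persons = Σ (standard pop × parity-specific rate ÷ 1,000)
= 84,300×178.2/1,000 + 125,600×131.8/1,000 + 135,300×123.5/1,000 + 96,600×138.0/1,000 + 98,200×186.4/1,000 + 183,100×232.5/1,000 + 108,400×152.1/1,000
= 15022.26 + 16554.08 + 16709.55 + 13330.80 + 18304.48 + 42570.75 + 16487.64 = 138979.56.

138980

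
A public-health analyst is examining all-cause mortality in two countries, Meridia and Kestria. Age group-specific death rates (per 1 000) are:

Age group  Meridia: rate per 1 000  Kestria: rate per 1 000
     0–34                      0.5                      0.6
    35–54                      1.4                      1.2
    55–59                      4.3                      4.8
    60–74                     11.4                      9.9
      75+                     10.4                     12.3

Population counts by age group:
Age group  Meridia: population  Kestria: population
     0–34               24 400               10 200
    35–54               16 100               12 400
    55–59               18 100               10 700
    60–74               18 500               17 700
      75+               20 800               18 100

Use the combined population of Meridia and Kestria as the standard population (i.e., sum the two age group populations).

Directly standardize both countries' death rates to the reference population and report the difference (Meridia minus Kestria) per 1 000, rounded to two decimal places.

Combined standard total = 167 000; weights = 0.2072, 0.1707, 0.1725, 0.2168, 0.2329.
Meridia: 0.2072×0.5 + 0.1707×1.4 + 0.1725×4.3 + 0.2168×11.4 + 0.2329×10.4 = 5.9777 per 1 000.
Kestria: 0.2072×0.6 + 0.1707×1.2 + 0.1725×4.8 + 0.2168×9.9 + 0.2329×12.3 = 6.1680 per 1 000.
Difference = 5.9777 − 6.1680 = -0.1902.

-0.19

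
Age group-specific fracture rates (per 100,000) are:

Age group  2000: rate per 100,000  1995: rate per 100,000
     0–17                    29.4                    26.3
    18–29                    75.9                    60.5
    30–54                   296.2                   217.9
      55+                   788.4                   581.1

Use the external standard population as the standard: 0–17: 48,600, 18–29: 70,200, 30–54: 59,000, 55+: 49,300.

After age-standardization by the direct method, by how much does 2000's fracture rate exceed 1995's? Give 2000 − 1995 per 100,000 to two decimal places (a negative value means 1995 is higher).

70.77

Standard total = 227,100; weights = 0.2140, 0.3091, 0.2598, 0.2171.
2000: 0.2140×29.4 + 0.3091×75.9 + 0.2598×296.2 + 0.2171×788.4 = 277.8553 per 100,000.
1995: 0.2140×26.3 + 0.3091×60.5 + 0.2598×217.9 + 0.2171×581.1 = 207.0877 per 100,000.
Difference = 277.8553 − 207.0877 = 70.7676.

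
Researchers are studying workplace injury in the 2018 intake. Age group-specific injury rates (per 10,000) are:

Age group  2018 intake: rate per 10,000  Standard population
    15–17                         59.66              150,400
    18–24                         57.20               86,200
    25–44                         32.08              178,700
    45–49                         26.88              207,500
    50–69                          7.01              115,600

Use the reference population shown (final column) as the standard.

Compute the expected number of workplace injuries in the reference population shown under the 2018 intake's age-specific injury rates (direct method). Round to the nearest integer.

2602

Expected workplace injuries = Σ (standard pop × age-specific rate ÷ 10,000)
= 150,400×59.66/10,000 + 86,200×57.20/10,000 + 178,700×32.08/10,000 + 207,500×26.88/10,000 + 115,600×7.01/10,000
= 897.29 + 493.06 + 573.27 + 557.76 + 81.04 = 2602.42.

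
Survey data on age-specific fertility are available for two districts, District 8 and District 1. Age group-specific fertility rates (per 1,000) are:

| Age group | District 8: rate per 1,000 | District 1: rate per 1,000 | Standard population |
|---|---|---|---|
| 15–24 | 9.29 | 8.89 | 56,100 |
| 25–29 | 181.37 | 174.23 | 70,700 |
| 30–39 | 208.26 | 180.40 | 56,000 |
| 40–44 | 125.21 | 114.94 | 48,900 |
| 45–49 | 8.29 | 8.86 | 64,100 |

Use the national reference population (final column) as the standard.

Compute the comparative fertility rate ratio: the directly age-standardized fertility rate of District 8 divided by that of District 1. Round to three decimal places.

1.088

Standard total = 295,800; weights = 0.1897, 0.2390, 0.1893, 0.1653, 0.2167.
District 8: 0.1897×9.29 + 0.2390×181.37 + 0.1893×208.26 + 0.1653×125.21 + 0.2167×8.29 = 107.0343 per 1,000.
District 1: 0.1897×8.89 + 0.2390×174.23 + 0.1893×180.40 + 0.1653×114.94 + 0.2167×8.86 = 98.4033 per 1,000.
Ratio = 107.0343 ÷ 98.4033 = 1.08771.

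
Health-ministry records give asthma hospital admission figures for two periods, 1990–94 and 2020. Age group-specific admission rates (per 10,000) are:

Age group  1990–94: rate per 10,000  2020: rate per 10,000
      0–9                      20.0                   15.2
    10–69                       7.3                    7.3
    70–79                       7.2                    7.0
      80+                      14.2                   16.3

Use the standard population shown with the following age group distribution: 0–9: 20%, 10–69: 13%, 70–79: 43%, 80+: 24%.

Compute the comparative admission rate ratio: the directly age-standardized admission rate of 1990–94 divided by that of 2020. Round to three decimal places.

1.050

Standard weights: 0.20, 0.13, 0.43, 0.24.
1990–94: 0.2000×20.0 + 0.1300×7.3 + 0.4300×7.2 + 0.2400×14.2 = 11.4530 per 10,000.
2020: 0.2000×15.2 + 0.1300×7.3 + 0.4300×7.0 + 0.2400×16.3 = 10.9110 per 10,000.
Ratio = 11.4530 ÷ 10.9110 = 1.04967.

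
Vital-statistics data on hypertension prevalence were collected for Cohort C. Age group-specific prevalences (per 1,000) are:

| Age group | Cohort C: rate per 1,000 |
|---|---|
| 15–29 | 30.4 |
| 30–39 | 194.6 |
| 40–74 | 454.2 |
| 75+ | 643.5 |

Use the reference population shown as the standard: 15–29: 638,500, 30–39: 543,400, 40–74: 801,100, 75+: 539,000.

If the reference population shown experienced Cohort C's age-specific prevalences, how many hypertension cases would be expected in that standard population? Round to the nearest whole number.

835862

Expected hypertension cases = Σ (standard pop × age-specific rate ÷ 1,000)
= 638,500×30.4/1,000 + 543,400×194.6/1,000 + 801,100×454.2/1,000 + 539,000×643.5/1,000
= 19410.40 + 105745.64 + 363859.62 + 346846.50 = 835862.16.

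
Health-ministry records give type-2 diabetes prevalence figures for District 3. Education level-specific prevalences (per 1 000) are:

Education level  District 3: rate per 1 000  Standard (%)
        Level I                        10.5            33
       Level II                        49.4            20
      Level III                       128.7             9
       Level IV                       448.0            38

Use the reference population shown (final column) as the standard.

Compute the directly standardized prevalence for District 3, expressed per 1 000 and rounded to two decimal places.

195.17

Standard weights: 0.33, 0.20, 0.09, 0.38.
Standardized rate: 0.3300×10.5 + 0.2000×49.4 + 0.0900×128.7 + 0.3800×448.0 = 195.1680 per 1 000.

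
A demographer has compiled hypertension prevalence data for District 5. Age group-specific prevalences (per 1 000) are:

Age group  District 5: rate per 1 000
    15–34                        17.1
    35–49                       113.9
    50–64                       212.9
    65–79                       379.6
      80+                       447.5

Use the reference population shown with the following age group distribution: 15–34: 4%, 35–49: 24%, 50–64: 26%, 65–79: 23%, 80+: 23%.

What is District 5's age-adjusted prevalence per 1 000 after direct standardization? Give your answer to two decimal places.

Standard weights: 0.04, 0.24, 0.26, 0.23, 0.23.
Standardized rate: 0.0400×17.1 + 0.2400×113.9 + 0.2600×212.9 + 0.2300×379.6 + 0.2300×447.5 = 273.6070 per 1 000.

273.61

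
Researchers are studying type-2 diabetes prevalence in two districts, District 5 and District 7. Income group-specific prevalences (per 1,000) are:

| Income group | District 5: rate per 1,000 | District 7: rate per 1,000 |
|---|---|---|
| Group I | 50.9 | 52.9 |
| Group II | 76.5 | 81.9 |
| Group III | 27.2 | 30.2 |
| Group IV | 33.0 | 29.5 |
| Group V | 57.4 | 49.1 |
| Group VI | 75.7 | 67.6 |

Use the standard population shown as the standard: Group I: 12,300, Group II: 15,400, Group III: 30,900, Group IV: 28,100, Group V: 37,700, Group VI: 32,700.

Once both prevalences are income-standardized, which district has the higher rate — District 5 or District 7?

Standard total = 157,100; weights = 0.0783, 0.0980, 0.1967, 0.1789, 0.2400, 0.2081.
District 5: 0.0783×50.9 + 0.0980×76.5 + 0.1967×27.2 + 0.1789×33.0 + 0.2400×57.4 + 0.2081×75.7 = 52.2681 per 1,000.
District 7: 0.0783×52.9 + 0.0980×81.9 + 0.1967×30.2 + 0.1789×29.5 + 0.2400×49.1 + 0.2081×67.6 = 49.2403 per 1,000.

District 5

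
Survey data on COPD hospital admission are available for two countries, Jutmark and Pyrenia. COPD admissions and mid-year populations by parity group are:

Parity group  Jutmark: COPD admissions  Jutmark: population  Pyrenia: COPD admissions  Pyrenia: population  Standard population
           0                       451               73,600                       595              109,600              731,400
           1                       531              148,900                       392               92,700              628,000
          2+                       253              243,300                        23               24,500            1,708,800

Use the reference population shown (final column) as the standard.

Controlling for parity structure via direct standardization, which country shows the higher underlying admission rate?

Parity-specific rates per 10,000 for Jutmark: 61.28, 35.66, 10.40.
For Pyrenia: 54.29, 42.29, 9.39.
Standard total = 3,068,200; weights = 0.2384, 0.2047, 0.5569.
Jutmark: 0.2384×61.28 + 0.2047×35.66 + 0.5569×10.40 = 27.6979 per 10,000.
Pyrenia: 0.2384×54.29 + 0.2047×42.29 + 0.5569×9.39 = 26.8250 per 10,000.
The crude rates (26.51 vs 44.53) would put Pyrenia higher, but that reflects its parity composition; once standardized to a common parity structure, Jutmark has the higher underlying rate.

Jutmark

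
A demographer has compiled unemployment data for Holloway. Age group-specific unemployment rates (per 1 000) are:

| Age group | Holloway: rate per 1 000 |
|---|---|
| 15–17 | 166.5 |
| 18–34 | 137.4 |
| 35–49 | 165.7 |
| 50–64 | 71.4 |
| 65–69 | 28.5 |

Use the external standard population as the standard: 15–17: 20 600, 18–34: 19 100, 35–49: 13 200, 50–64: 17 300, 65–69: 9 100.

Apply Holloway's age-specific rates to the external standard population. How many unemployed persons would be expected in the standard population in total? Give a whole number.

9736

Expected unemployed persons = Σ (standard pop × age-specific rate ÷ 1 000)
= 20 600×166.5/1 000 + 19 100×137.4/1 000 + 13 200×165.7/1 000 + 17 300×71.4/1 000 + 9 100×28.5/1 000
= 3429.90 + 2624.34 + 2187.24 + 1235.22 + 259.35 = 9736.05.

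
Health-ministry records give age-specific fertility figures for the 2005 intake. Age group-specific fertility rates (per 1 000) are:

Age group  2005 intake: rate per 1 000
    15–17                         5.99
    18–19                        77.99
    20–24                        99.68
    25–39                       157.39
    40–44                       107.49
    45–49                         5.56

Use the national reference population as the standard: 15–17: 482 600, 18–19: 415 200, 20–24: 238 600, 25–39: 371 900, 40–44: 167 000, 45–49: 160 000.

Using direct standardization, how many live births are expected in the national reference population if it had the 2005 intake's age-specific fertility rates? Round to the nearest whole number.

Expected live births = Σ (standard pop × age-specific rate ÷ 1 000)
= 482 600×5.99/1 000 + 415 200×77.99/1 000 + 238 600×99.68/1 000 + 371 900×157.39/1 000 + 167 000×107.49/1 000 + 160 000×5.56/1 000
= 2890.77 + 32381.45 + 23783.65 + 58533.34 + 17950.83 + 889.60 = 136429.64.

136430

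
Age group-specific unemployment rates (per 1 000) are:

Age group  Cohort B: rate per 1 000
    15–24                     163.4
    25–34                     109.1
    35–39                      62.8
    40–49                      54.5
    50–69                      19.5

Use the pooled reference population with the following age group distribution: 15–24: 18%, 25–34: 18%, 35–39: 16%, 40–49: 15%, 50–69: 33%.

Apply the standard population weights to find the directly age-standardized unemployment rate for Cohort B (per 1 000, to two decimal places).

73.71

Standard weights: 0.18, 0.18, 0.16, 0.15, 0.33.
Standardized rate: 0.1800×163.4 + 0.1800×109.1 + 0.1600×62.8 + 0.1500×54.5 + 0.3300×19.5 = 73.7080 per 1 000.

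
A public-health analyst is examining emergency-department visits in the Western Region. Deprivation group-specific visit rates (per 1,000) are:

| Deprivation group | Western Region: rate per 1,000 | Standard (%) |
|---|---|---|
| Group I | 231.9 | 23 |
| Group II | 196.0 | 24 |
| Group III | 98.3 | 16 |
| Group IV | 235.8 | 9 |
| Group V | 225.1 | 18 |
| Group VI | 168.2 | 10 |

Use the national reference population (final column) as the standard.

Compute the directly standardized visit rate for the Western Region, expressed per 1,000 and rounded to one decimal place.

194.7

Standard weights: 0.23, 0.24, 0.16, 0.09, 0.18, 0.10.
Standardized rate: 0.2300×231.9 + 0.2400×196.0 + 0.1600×98.3 + 0.0900×235.8 + 0.1800×225.1 + 0.1000×168.2 = 194.6650 per 1,000.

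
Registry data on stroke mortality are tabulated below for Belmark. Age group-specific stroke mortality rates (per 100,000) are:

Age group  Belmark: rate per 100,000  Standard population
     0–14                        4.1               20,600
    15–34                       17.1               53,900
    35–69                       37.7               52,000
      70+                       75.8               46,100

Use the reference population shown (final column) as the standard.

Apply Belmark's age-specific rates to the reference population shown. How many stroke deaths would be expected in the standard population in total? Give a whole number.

65

Expected stroke deaths = Σ (standard pop × age-specific rate ÷ 100,000)
= 20,600×4.1/100,000 + 53,900×17.1/100,000 + 52,000×37.7/100,000 + 46,100×75.8/100,000
= 0.84 + 9.22 + 19.60 + 34.94 = 64.61.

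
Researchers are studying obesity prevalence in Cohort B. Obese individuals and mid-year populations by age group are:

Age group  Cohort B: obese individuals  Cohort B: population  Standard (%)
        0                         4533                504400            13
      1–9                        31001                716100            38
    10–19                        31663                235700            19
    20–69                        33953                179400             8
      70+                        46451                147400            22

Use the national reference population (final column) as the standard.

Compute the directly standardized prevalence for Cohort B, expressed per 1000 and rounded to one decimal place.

127.6

Age-specific rates per 1000 for Cohort B: 8.987, 43.291, 134.336, 189.259, 315.136.
Standard weights: 0.13, 0.38, 0.19, 0.08, 0.22.
Standardized rate: 0.1300×8.987 + 0.3800×43.291 + 0.1900×134.336 + 0.0800×189.259 + 0.2200×315.136 = 127.6134 per 1000.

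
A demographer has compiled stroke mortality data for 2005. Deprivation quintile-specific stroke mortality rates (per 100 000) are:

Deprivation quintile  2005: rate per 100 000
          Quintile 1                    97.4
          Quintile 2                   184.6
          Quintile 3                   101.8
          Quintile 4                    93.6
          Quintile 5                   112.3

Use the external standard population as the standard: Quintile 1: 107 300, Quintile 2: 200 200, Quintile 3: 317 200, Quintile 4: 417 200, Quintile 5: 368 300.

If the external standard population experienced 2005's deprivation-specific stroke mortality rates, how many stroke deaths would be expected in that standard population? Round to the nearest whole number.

Expected stroke deaths = Σ (standard pop × deprivation-specific rate ÷ 100 000)
= 107 300×97.4/100 000 + 200 200×184.6/100 000 + 317 200×101.8/100 000 + 417 200×93.6/100 000 + 368 300×112.3/100 000
= 104.51 + 369.57 + 322.91 + 390.50 + 413.60 = 1601.09.

1601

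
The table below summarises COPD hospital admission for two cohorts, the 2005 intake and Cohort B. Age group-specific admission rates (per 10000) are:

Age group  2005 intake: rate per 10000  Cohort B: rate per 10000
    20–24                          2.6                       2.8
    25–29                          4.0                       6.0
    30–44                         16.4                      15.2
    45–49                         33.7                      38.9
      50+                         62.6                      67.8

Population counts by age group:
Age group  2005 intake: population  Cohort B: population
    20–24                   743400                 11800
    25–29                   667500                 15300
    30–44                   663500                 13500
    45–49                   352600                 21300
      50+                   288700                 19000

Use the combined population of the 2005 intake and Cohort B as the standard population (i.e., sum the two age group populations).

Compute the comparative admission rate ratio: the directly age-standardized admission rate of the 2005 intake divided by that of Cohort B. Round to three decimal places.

0.918

Combined standard total = 2796600; weights = 0.2700, 0.2442, 0.2421, 0.1337, 0.1100.
The 2005 intake: 0.2700×2.6 + 0.2442×4.0 + 0.2421×16.4 + 0.1337×33.7 + 0.1100×62.6 = 17.0421 per 10000.
Cohort B: 0.2700×2.8 + 0.2442×6.0 + 0.2421×15.2 + 0.1337×38.9 + 0.1100×67.8 = 18.5613 per 10000.
Ratio = 17.0421 ÷ 18.5613 = 0.91815.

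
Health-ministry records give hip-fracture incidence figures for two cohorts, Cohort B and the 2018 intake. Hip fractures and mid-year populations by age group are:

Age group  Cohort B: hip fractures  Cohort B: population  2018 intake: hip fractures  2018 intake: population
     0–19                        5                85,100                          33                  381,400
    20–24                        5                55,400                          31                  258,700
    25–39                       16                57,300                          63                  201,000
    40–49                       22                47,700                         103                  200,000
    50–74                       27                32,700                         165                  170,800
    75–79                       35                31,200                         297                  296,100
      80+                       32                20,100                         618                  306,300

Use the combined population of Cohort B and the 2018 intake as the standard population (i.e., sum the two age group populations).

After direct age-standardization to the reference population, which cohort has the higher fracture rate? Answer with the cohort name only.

Age-specific rates per 100,000 for Cohort B: 5.88, 9.03, 27.92, 46.12, 82.57, 112.18, 159.20.
For the 2018 intake: 8.65, 11.98, 31.34, 51.50, 96.60, 100.30, 201.76.
Combined standard total = 2,143,800; weights = 0.2176, 0.1465, 0.1205, 0.1155, 0.0949, 0.1527, 0.1523.
Cohort B: 0.2176×5.88 + 0.1465×9.03 + 0.1205×27.92 + 0.1155×46.12 + 0.0949×82.57 + 0.1527×112.18 + 0.1523×159.20 = 60.4981 per 100,000.
The 2018 intake: 0.2176×8.65 + 0.1465×11.98 + 0.1205×31.34 + 0.1155×51.50 + 0.0949×96.60 + 0.1527×100.30 + 0.1523×201.76 = 68.5682 per 100,000.

2018 intake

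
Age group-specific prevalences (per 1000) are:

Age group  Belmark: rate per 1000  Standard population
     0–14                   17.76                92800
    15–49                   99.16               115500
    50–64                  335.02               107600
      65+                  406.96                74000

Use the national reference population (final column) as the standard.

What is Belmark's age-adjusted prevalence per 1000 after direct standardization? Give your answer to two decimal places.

203.29

Standard total = 389900; weights = 0.2380, 0.2962, 0.2760, 0.1898.
Standardized rate: 0.2380×17.76 + 0.2962×99.16 + 0.2760×335.02 + 0.1898×406.96 = 203.2939 per 1000.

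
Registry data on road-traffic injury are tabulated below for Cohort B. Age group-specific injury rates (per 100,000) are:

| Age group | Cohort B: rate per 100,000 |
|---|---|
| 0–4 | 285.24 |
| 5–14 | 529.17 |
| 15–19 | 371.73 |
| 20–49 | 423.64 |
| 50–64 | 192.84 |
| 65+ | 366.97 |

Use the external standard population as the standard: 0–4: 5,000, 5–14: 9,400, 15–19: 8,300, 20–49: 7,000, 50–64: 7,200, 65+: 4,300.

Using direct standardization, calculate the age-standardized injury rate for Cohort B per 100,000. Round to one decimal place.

Standard total = 41,200; weights = 0.1214, 0.2282, 0.2015, 0.1699, 0.1748, 0.1044.
Standardized rate: 0.1214×285.24 + 0.2282×529.17 + 0.2015×371.73 + 0.1699×423.64 + 0.1748×192.84 + 0.1044×366.97 = 374.2150 per 100,000.

374.2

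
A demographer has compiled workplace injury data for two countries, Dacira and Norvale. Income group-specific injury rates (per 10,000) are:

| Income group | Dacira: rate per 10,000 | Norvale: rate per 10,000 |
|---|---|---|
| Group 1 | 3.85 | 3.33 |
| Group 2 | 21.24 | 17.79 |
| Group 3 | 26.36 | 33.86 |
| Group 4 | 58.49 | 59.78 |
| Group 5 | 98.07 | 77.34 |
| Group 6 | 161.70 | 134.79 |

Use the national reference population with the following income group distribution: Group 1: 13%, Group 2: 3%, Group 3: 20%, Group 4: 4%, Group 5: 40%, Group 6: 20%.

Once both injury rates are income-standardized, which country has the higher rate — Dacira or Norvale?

Standard weights: 0.13, 0.03, 0.20, 0.04, 0.40, 0.20.
Dacira: 0.1300×3.85 + 0.0300×21.24 + 0.2000×26.36 + 0.0400×58.49 + 0.4000×98.07 + 0.2000×161.70 = 80.3173 per 10,000.
Norvale: 0.1300×3.33 + 0.0300×17.79 + 0.2000×33.86 + 0.0400×59.78 + 0.4000×77.34 + 0.2000×134.79 = 68.0238 per 10,000.

Dacira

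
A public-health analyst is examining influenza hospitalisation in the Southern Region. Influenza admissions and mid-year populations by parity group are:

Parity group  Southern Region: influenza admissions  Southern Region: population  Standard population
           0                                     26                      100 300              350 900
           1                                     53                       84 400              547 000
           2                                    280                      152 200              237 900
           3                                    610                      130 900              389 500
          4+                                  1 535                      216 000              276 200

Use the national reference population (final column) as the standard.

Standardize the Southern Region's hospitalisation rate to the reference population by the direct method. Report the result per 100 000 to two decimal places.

258.12

Parity-specific rates per 100 000 for the Southern Region: 25.92, 62.80, 183.97, 466.00, 710.65.
Standard total = 1 801 500; weights = 0.1948, 0.3036, 0.1321, 0.2162, 0.1533.
Standardized rate: 0.1948×25.92 + 0.3036×62.80 + 0.1321×183.97 + 0.2162×466.00 + 0.1533×710.65 = 258.1191 per 100 000.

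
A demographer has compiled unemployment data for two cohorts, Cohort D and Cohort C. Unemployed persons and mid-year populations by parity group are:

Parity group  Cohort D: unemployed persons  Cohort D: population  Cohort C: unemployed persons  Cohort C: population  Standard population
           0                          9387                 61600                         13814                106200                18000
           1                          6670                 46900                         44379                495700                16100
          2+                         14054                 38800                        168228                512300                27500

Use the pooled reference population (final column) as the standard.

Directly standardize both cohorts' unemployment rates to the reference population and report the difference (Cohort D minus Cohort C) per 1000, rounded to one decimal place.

Parity-specific rates per 1000 for Cohort D: 152.386, 142.217, 362.216.
For Cohort C: 130.075, 89.528, 328.378.
Standard total = 61600; weights = 0.2922, 0.2614, 0.4464.
Cohort D: 0.2922×152.386 + 0.2614×142.217 + 0.4464×362.216 = 243.4028 per 1000.
Cohort C: 0.2922×130.075 + 0.2614×89.528 + 0.4464×328.378 = 208.0057 per 1000.
Difference = 243.4028 − 208.0057 = 35.3971.

35.4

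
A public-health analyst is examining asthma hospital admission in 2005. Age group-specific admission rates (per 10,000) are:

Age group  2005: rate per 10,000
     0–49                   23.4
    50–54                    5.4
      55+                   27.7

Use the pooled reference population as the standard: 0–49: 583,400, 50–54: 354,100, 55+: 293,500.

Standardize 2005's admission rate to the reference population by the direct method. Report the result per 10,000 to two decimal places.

19.25

Standard total = 1,231,000; weights = 0.4739, 0.2877, 0.2384.
Standardized rate: 0.4739×23.4 + 0.2877×5.4 + 0.2384×27.7 = 19.2475 per 10,000.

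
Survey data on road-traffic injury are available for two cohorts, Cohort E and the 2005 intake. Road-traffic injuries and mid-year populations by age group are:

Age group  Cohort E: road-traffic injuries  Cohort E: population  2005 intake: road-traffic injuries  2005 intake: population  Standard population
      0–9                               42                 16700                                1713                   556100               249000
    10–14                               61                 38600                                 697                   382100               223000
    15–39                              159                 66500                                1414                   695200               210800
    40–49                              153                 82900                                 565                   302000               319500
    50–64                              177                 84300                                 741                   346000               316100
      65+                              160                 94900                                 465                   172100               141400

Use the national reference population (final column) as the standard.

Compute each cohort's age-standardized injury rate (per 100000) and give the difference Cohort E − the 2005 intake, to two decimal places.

-19.52

Age-specific rates per 100000 for Cohort E: 251.50, 158.03, 239.10, 184.56, 209.96, 168.60.
For the 2005 intake: 308.04, 182.41, 203.39, 187.09, 214.16, 270.19.
Standard total = 1459800; weights = 0.1706, 0.1528, 0.1444, 0.2189, 0.2165, 0.0969.
Cohort E: 0.1706×251.50 + 0.1528×158.03 + 0.1444×239.10 + 0.2189×184.56 + 0.2165×209.96 + 0.0969×168.60 = 203.7552 per 100000.
The 2005 intake: 0.1706×308.04 + 0.1528×182.41 + 0.1444×203.39 + 0.2189×187.09 + 0.2165×214.16 + 0.0969×270.19 = 223.2709 per 100000.
Difference = 203.7552 − 223.2709 = -19.5157.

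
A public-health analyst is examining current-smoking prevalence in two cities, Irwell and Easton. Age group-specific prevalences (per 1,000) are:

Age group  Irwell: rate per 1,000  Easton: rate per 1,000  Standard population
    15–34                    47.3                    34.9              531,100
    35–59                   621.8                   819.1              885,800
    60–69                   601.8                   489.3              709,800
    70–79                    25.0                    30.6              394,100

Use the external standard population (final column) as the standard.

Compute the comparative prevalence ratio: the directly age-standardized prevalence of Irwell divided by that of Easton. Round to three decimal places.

Standard total = 2,520,800; weights = 0.2107, 0.3514, 0.2816, 0.1563.
Irwell: 0.2107×47.3 + 0.3514×621.8 + 0.2816×601.8 + 0.1563×25.0 = 401.8255 per 1,000.
Easton: 0.2107×34.9 + 0.3514×819.1 + 0.2816×489.3 + 0.1563×30.6 = 437.7415 per 1,000.
Ratio = 401.8255 ÷ 437.7415 = 0.91795.

0.918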